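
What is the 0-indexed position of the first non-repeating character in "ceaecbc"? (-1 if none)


Input: ceaecbc
Character frequencies:
  'a': 1
  'b': 1
  'c': 3
  'e': 2
Scanning left to right for freq == 1:
  Position 0 ('c'): freq=3, skip
  Position 1 ('e'): freq=2, skip
  Position 2 ('a'): unique! => answer = 2

2


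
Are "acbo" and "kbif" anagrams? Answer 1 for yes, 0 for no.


Strings: "acbo", "kbif"
Sorted first:  abco
Sorted second: bfik
Differ at position 0: 'a' vs 'b' => not anagrams

0


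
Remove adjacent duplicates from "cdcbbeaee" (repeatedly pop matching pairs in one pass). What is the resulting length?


Input: cdcbbeaee
Stack-based adjacent duplicate removal:
  Read 'c': push. Stack: c
  Read 'd': push. Stack: cd
  Read 'c': push. Stack: cdc
  Read 'b': push. Stack: cdcb
  Read 'b': matches stack top 'b' => pop. Stack: cdc
  Read 'e': push. Stack: cdce
  Read 'a': push. Stack: cdcea
  Read 'e': push. Stack: cdceae
  Read 'e': matches stack top 'e' => pop. Stack: cdcea
Final stack: "cdcea" (length 5)

5


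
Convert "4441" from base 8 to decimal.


Input: "4441" in base 8
Positional expansion:
  Digit '4' (value 4) x 8^3 = 2048
  Digit '4' (value 4) x 8^2 = 256
  Digit '4' (value 4) x 8^1 = 32
  Digit '1' (value 1) x 8^0 = 1
Sum = 2337

2337


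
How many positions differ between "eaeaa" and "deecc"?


Comparing "eaeaa" and "deecc" position by position:
  Position 0: 'e' vs 'd' => DIFFER
  Position 1: 'a' vs 'e' => DIFFER
  Position 2: 'e' vs 'e' => same
  Position 3: 'a' vs 'c' => DIFFER
  Position 4: 'a' vs 'c' => DIFFER
Positions that differ: 4

4


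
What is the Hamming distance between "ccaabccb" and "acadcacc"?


Comparing "ccaabccb" and "acadcacc" position by position:
  Position 0: 'c' vs 'a' => differ
  Position 1: 'c' vs 'c' => same
  Position 2: 'a' vs 'a' => same
  Position 3: 'a' vs 'd' => differ
  Position 4: 'b' vs 'c' => differ
  Position 5: 'c' vs 'a' => differ
  Position 6: 'c' vs 'c' => same
  Position 7: 'b' vs 'c' => differ
Total differences (Hamming distance): 5

5


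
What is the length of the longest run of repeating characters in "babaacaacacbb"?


Input: "babaacaacacbb"
Scanning for longest run:
  Position 1 ('a'): new char, reset run to 1
  Position 2 ('b'): new char, reset run to 1
  Position 3 ('a'): new char, reset run to 1
  Position 4 ('a'): continues run of 'a', length=2
  Position 5 ('c'): new char, reset run to 1
  Position 6 ('a'): new char, reset run to 1
  Position 7 ('a'): continues run of 'a', length=2
  Position 8 ('c'): new char, reset run to 1
  Position 9 ('a'): new char, reset run to 1
  Position 10 ('c'): new char, reset run to 1
  Position 11 ('b'): new char, reset run to 1
  Position 12 ('b'): continues run of 'b', length=2
Longest run: 'a' with length 2

2


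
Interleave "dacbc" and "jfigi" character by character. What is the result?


Interleaving "dacbc" and "jfigi":
  Position 0: 'd' from first, 'j' from second => "dj"
  Position 1: 'a' from first, 'f' from second => "af"
  Position 2: 'c' from first, 'i' from second => "ci"
  Position 3: 'b' from first, 'g' from second => "bg"
  Position 4: 'c' from first, 'i' from second => "ci"
Result: djafcibgci

djafcibgci


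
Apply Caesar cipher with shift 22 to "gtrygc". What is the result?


Caesar cipher: shift "gtrygc" by 22
  'g' (pos 6) + 22 = pos 2 = 'c'
  't' (pos 19) + 22 = pos 15 = 'p'
  'r' (pos 17) + 22 = pos 13 = 'n'
  'y' (pos 24) + 22 = pos 20 = 'u'
  'g' (pos 6) + 22 = pos 2 = 'c'
  'c' (pos 2) + 22 = pos 24 = 'y'
Result: cpnucy

cpnucy


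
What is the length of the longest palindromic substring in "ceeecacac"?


Input: "ceeecacac"
Checking substrings for palindromes:
  [0:5] "ceeec" (len 5) => palindrome
  [4:9] "cacac" (len 5) => palindrome
  [1:4] "eee" (len 3) => palindrome
  [4:7] "cac" (len 3) => palindrome
  [5:8] "aca" (len 3) => palindrome
  [6:9] "cac" (len 3) => palindrome
Longest palindromic substring: "ceeec" with length 5

5


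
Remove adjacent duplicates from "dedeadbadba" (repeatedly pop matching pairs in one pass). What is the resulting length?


Input: dedeadbadba
Stack-based adjacent duplicate removal:
  Read 'd': push. Stack: d
  Read 'e': push. Stack: de
  Read 'd': push. Stack: ded
  Read 'e': push. Stack: dede
  Read 'a': push. Stack: dedea
  Read 'd': push. Stack: dedead
  Read 'b': push. Stack: dedeadb
  Read 'a': push. Stack: dedeadba
  Read 'd': push. Stack: dedeadbad
  Read 'b': push. Stack: dedeadbadb
  Read 'a': push. Stack: dedeadbadba
Final stack: "dedeadbadba" (length 11)

11


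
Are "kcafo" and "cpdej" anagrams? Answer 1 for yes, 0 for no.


Strings: "kcafo", "cpdej"
Sorted first:  acfko
Sorted second: cdejp
Differ at position 0: 'a' vs 'c' => not anagrams

0


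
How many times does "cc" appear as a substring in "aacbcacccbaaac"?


Searching for "cc" in "aacbcacccbaaac"
Scanning each position:
  Position 0: "aa" => no
  Position 1: "ac" => no
  Position 2: "cb" => no
  Position 3: "bc" => no
  Position 4: "ca" => no
  Position 5: "ac" => no
  Position 6: "cc" => MATCH
  Position 7: "cc" => MATCH
  Position 8: "cb" => no
  Position 9: "ba" => no
  Position 10: "aa" => no
  Position 11: "aa" => no
  Position 12: "ac" => no
Total occurrences: 2

2


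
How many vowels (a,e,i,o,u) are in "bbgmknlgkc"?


Input: bbgmknlgkc
Checking each character:
  'b' at position 0: consonant
  'b' at position 1: consonant
  'g' at position 2: consonant
  'm' at position 3: consonant
  'k' at position 4: consonant
  'n' at position 5: consonant
  'l' at position 6: consonant
  'g' at position 7: consonant
  'k' at position 8: consonant
  'c' at position 9: consonant
Total vowels: 0

0


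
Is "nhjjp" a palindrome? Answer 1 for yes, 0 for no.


Input: nhjjp
Reversed: pjjhn
  Compare pos 0 ('n') with pos 4 ('p'): MISMATCH
  Compare pos 1 ('h') with pos 3 ('j'): MISMATCH
Result: not a palindrome

0


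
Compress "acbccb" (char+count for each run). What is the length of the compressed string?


Input: acbccb
Runs:
  'a' x 1 => "a1"
  'c' x 1 => "c1"
  'b' x 1 => "b1"
  'c' x 2 => "c2"
  'b' x 1 => "b1"
Compressed: "a1c1b1c2b1"
Compressed length: 10

10


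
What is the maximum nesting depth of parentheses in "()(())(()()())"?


Input: "()(())(()()())"
Tracking depth:
  Position 0 '(': depth becomes 1
  Position 1 ')': depth becomes 0
  Position 2 '(': depth becomes 1
  Position 3 '(': depth becomes 2
  Position 4 ')': depth becomes 1
  Position 5 ')': depth becomes 0
  Position 6 '(': depth becomes 1
  Position 7 '(': depth becomes 2
  Position 8 ')': depth becomes 1
  Position 9 '(': depth becomes 2
  Position 10 ')': depth becomes 1
  Position 11 '(': depth becomes 2
  Position 12 ')': depth becomes 1
  Position 13 ')': depth becomes 0
Maximum depth reached: 2

2


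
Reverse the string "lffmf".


Input: lffmf
Reading characters right to left:
  Position 4: 'f'
  Position 3: 'm'
  Position 2: 'f'
  Position 1: 'f'
  Position 0: 'l'
Reversed: fmffl

fmffl


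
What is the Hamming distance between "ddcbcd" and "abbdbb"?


Comparing "ddcbcd" and "abbdbb" position by position:
  Position 0: 'd' vs 'a' => differ
  Position 1: 'd' vs 'b' => differ
  Position 2: 'c' vs 'b' => differ
  Position 3: 'b' vs 'd' => differ
  Position 4: 'c' vs 'b' => differ
  Position 5: 'd' vs 'b' => differ
Total differences (Hamming distance): 6

6


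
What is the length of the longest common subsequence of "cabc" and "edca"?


LCS of "cabc" and "edca"
DP table:
           e    d    c    a
      0    0    0    0    0
  c   0    0    0    1    1
  a   0    0    0    1    2
  b   0    0    0    1    2
  c   0    0    0    1    2
LCS length = dp[4][4] = 2

2


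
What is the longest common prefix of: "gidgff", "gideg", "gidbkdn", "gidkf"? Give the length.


Words: gidgff, gideg, gidbkdn, gidkf
  Position 0: all 'g' => match
  Position 1: all 'i' => match
  Position 2: all 'd' => match
  Position 3: ('g', 'e', 'b', 'k') => mismatch, stop
LCP = "gid" (length 3)

3


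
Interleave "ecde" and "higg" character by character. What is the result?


Interleaving "ecde" and "higg":
  Position 0: 'e' from first, 'h' from second => "eh"
  Position 1: 'c' from first, 'i' from second => "ci"
  Position 2: 'd' from first, 'g' from second => "dg"
  Position 3: 'e' from first, 'g' from second => "eg"
Result: ehcidgeg

ehcidgeg


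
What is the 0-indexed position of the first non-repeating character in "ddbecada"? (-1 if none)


Input: ddbecada
Character frequencies:
  'a': 2
  'b': 1
  'c': 1
  'd': 3
  'e': 1
Scanning left to right for freq == 1:
  Position 0 ('d'): freq=3, skip
  Position 1 ('d'): freq=3, skip
  Position 2 ('b'): unique! => answer = 2

2


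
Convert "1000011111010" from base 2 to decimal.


Input: "1000011111010" in base 2
Positional expansion:
  Digit '1' (value 1) x 2^12 = 4096
  Digit '0' (value 0) x 2^11 = 0
  Digit '0' (value 0) x 2^10 = 0
  Digit '0' (value 0) x 2^9 = 0
  Digit '0' (value 0) x 2^8 = 0
  Digit '1' (value 1) x 2^7 = 128
  Digit '1' (value 1) x 2^6 = 64
  Digit '1' (value 1) x 2^5 = 32
  Digit '1' (value 1) x 2^4 = 16
  Digit '1' (value 1) x 2^3 = 8
  Digit '0' (value 0) x 2^2 = 0
  Digit '1' (value 1) x 2^1 = 2
  Digit '0' (value 0) x 2^0 = 0
Sum = 4346

4346


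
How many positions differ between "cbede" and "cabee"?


Comparing "cbede" and "cabee" position by position:
  Position 0: 'c' vs 'c' => same
  Position 1: 'b' vs 'a' => DIFFER
  Position 2: 'e' vs 'b' => DIFFER
  Position 3: 'd' vs 'e' => DIFFER
  Position 4: 'e' vs 'e' => same
Positions that differ: 3

3


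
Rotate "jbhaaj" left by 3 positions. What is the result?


Input: "jbhaaj", rotate left by 3
First 3 characters: "jbh"
Remaining characters: "aaj"
Concatenate remaining + first: "aaj" + "jbh" = "aajjbh"

aajjbh


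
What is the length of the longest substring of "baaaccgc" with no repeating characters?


Input: "baaaccgc"
Sliding window (track last position of each char):
  Position 0 ('b'): window [0,0] length 1 -- new best
  Position 1 ('a'): window [0,1] length 2 -- new best
  Position 2 ('a'): repeat (last at 1), move window start to 2
  Position 2 ('a'): window [2,2] length 1
  Position 3 ('a'): repeat (last at 2), move window start to 3
  Position 3 ('a'): window [3,3] length 1
  Position 4 ('c'): window [3,4] length 2
  Position 5 ('c'): repeat (last at 4), move window start to 5
  Position 5 ('c'): window [5,5] length 1
  Position 6 ('g'): window [5,6] length 2
  Position 7 ('c'): repeat (last at 5), move window start to 6
  Position 7 ('c'): window [6,7] length 2
Longest substring with no repeats: "ba" with length 2

2


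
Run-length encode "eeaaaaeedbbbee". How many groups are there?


Input: eeaaaaeedbbbee
Scanning for consecutive runs:
  Group 1: 'e' x 2 (positions 0-1)
  Group 2: 'a' x 4 (positions 2-5)
  Group 3: 'e' x 2 (positions 6-7)
  Group 4: 'd' x 1 (positions 8-8)
  Group 5: 'b' x 3 (positions 9-11)
  Group 6: 'e' x 2 (positions 12-13)
Total groups: 6

6


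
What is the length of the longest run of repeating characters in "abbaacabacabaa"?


Input: "abbaacabacabaa"
Scanning for longest run:
  Position 1 ('b'): new char, reset run to 1
  Position 2 ('b'): continues run of 'b', length=2
  Position 3 ('a'): new char, reset run to 1
  Position 4 ('a'): continues run of 'a', length=2
  Position 5 ('c'): new char, reset run to 1
  Position 6 ('a'): new char, reset run to 1
  Position 7 ('b'): new char, reset run to 1
  Position 8 ('a'): new char, reset run to 1
  Position 9 ('c'): new char, reset run to 1
  Position 10 ('a'): new char, reset run to 1
  Position 11 ('b'): new char, reset run to 1
  Position 12 ('a'): new char, reset run to 1
  Position 13 ('a'): continues run of 'a', length=2
Longest run: 'b' with length 2

2


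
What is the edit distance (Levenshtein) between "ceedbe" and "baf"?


Computing edit distance: "ceedbe" -> "baf"
DP table:
           b    a    f
      0    1    2    3
  c   1    1    2    3
  e   2    2    2    3
  e   3    3    3    3
  d   4    4    4    4
  b   5    4    5    5
  e   6    5    5    6
Edit distance = dp[6][3] = 6

6


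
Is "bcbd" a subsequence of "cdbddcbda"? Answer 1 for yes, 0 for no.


Check if "bcbd" is a subsequence of "cdbddcbda"
Greedy scan:
  Position 0 ('c'): no match needed
  Position 1 ('d'): no match needed
  Position 2 ('b'): matches sub[0] = 'b'
  Position 3 ('d'): no match needed
  Position 4 ('d'): no match needed
  Position 5 ('c'): matches sub[1] = 'c'
  Position 6 ('b'): matches sub[2] = 'b'
  Position 7 ('d'): matches sub[3] = 'd'
  Position 8 ('a'): no match needed
All 4 characters matched => is a subsequence

1


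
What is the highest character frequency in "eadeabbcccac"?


Input: eadeabbcccac
Character counts:
  'a': 3
  'b': 2
  'c': 4
  'd': 1
  'e': 2
Maximum frequency: 4

4


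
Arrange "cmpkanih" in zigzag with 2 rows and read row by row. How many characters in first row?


Zigzag "cmpkanih" into 2 rows:
Placing characters:
  'c' => row 0
  'm' => row 1
  'p' => row 0
  'k' => row 1
  'a' => row 0
  'n' => row 1
  'i' => row 0
  'h' => row 1
Rows:
  Row 0: "cpai"
  Row 1: "mknh"
First row length: 4

4


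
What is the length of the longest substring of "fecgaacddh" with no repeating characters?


Input: "fecgaacddh"
Sliding window (track last position of each char):
  Position 0 ('f'): window [0,0] length 1 -- new best
  Position 1 ('e'): window [0,1] length 2 -- new best
  Position 2 ('c'): window [0,2] length 3 -- new best
  Position 3 ('g'): window [0,3] length 4 -- new best
  Position 4 ('a'): window [0,4] length 5 -- new best
  Position 5 ('a'): repeat (last at 4), move window start to 5
  Position 5 ('a'): window [5,5] length 1
  Position 6 ('c'): window [5,6] length 2
  Position 7 ('d'): window [5,7] length 3
  Position 8 ('d'): repeat (last at 7), move window start to 8
  Position 8 ('d'): window [8,8] length 1
  Position 9 ('h'): window [8,9] length 2
Longest substring with no repeats: "fecga" with length 5

5


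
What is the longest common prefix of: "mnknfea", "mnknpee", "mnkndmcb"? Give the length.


Words: mnknfea, mnknpee, mnkndmcb
  Position 0: all 'm' => match
  Position 1: all 'n' => match
  Position 2: all 'k' => match
  Position 3: all 'n' => match
  Position 4: ('f', 'p', 'd') => mismatch, stop
LCP = "mnkn" (length 4)

4


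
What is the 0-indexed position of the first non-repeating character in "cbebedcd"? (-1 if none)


Input: cbebedcd
Character frequencies:
  'b': 2
  'c': 2
  'd': 2
  'e': 2
Scanning left to right for freq == 1:
  Position 0 ('c'): freq=2, skip
  Position 1 ('b'): freq=2, skip
  Position 2 ('e'): freq=2, skip
  Position 3 ('b'): freq=2, skip
  Position 4 ('e'): freq=2, skip
  Position 5 ('d'): freq=2, skip
  Position 6 ('c'): freq=2, skip
  Position 7 ('d'): freq=2, skip
  No unique character found => answer = -1

-1


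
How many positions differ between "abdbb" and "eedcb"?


Comparing "abdbb" and "eedcb" position by position:
  Position 0: 'a' vs 'e' => DIFFER
  Position 1: 'b' vs 'e' => DIFFER
  Position 2: 'd' vs 'd' => same
  Position 3: 'b' vs 'c' => DIFFER
  Position 4: 'b' vs 'b' => same
Positions that differ: 3

3


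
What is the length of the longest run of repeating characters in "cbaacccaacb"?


Input: "cbaacccaacb"
Scanning for longest run:
  Position 1 ('b'): new char, reset run to 1
  Position 2 ('a'): new char, reset run to 1
  Position 3 ('a'): continues run of 'a', length=2
  Position 4 ('c'): new char, reset run to 1
  Position 5 ('c'): continues run of 'c', length=2
  Position 6 ('c'): continues run of 'c', length=3
  Position 7 ('a'): new char, reset run to 1
  Position 8 ('a'): continues run of 'a', length=2
  Position 9 ('c'): new char, reset run to 1
  Position 10 ('b'): new char, reset run to 1
Longest run: 'c' with length 3

3


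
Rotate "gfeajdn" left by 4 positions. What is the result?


Input: "gfeajdn", rotate left by 4
First 4 characters: "gfea"
Remaining characters: "jdn"
Concatenate remaining + first: "jdn" + "gfea" = "jdngfea"

jdngfea


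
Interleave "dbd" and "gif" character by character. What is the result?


Interleaving "dbd" and "gif":
  Position 0: 'd' from first, 'g' from second => "dg"
  Position 1: 'b' from first, 'i' from second => "bi"
  Position 2: 'd' from first, 'f' from second => "df"
Result: dgbidf

dgbidf


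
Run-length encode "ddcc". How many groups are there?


Input: ddcc
Scanning for consecutive runs:
  Group 1: 'd' x 2 (positions 0-1)
  Group 2: 'c' x 2 (positions 2-3)
Total groups: 2

2


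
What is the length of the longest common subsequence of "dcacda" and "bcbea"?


LCS of "dcacda" and "bcbea"
DP table:
           b    c    b    e    a
      0    0    0    0    0    0
  d   0    0    0    0    0    0
  c   0    0    1    1    1    1
  a   0    0    1    1    1    2
  c   0    0    1    1    1    2
  d   0    0    1    1    1    2
  a   0    0    1    1    1    2
LCS length = dp[6][5] = 2

2


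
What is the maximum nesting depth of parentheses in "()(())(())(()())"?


Input: "()(())(())(()())"
Tracking depth:
  Position 0 '(': depth becomes 1
  Position 1 ')': depth becomes 0
  Position 2 '(': depth becomes 1
  Position 3 '(': depth becomes 2
  Position 4 ')': depth becomes 1
  Position 5 ')': depth becomes 0
  Position 6 '(': depth becomes 1
  Position 7 '(': depth becomes 2
  Position 8 ')': depth becomes 1
  Position 9 ')': depth becomes 0
  Position 10 '(': depth becomes 1
  Position 11 '(': depth becomes 2
  Position 12 ')': depth becomes 1
  Position 13 '(': depth becomes 2
  Position 14 ')': depth becomes 1
  Position 15 ')': depth becomes 0
Maximum depth reached: 2

2


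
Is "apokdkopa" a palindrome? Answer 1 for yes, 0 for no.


Input: apokdkopa
Reversed: apokdkopa
  Compare pos 0 ('a') with pos 8 ('a'): match
  Compare pos 1 ('p') with pos 7 ('p'): match
  Compare pos 2 ('o') with pos 6 ('o'): match
  Compare pos 3 ('k') with pos 5 ('k'): match
Result: palindrome

1


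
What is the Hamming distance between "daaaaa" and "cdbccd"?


Comparing "daaaaa" and "cdbccd" position by position:
  Position 0: 'd' vs 'c' => differ
  Position 1: 'a' vs 'd' => differ
  Position 2: 'a' vs 'b' => differ
  Position 3: 'a' vs 'c' => differ
  Position 4: 'a' vs 'c' => differ
  Position 5: 'a' vs 'd' => differ
Total differences (Hamming distance): 6

6


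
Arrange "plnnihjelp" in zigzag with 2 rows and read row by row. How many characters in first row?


Zigzag "plnnihjelp" into 2 rows:
Placing characters:
  'p' => row 0
  'l' => row 1
  'n' => row 0
  'n' => row 1
  'i' => row 0
  'h' => row 1
  'j' => row 0
  'e' => row 1
  'l' => row 0
  'p' => row 1
Rows:
  Row 0: "pnijl"
  Row 1: "lnhep"
First row length: 5

5


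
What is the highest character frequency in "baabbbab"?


Input: baabbbab
Character counts:
  'a': 3
  'b': 5
Maximum frequency: 5

5


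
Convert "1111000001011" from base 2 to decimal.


Input: "1111000001011" in base 2
Positional expansion:
  Digit '1' (value 1) x 2^12 = 4096
  Digit '1' (value 1) x 2^11 = 2048
  Digit '1' (value 1) x 2^10 = 1024
  Digit '1' (value 1) x 2^9 = 512
  Digit '0' (value 0) x 2^8 = 0
  Digit '0' (value 0) x 2^7 = 0
  Digit '0' (value 0) x 2^6 = 0
  Digit '0' (value 0) x 2^5 = 0
  Digit '0' (value 0) x 2^4 = 0
  Digit '1' (value 1) x 2^3 = 8
  Digit '0' (value 0) x 2^2 = 0
  Digit '1' (value 1) x 2^1 = 2
  Digit '1' (value 1) x 2^0 = 1
Sum = 7691

7691


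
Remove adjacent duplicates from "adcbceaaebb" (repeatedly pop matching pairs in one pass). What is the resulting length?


Input: adcbceaaebb
Stack-based adjacent duplicate removal:
  Read 'a': push. Stack: a
  Read 'd': push. Stack: ad
  Read 'c': push. Stack: adc
  Read 'b': push. Stack: adcb
  Read 'c': push. Stack: adcbc
  Read 'e': push. Stack: adcbce
  Read 'a': push. Stack: adcbcea
  Read 'a': matches stack top 'a' => pop. Stack: adcbce
  Read 'e': matches stack top 'e' => pop. Stack: adcbc
  Read 'b': push. Stack: adcbcb
  Read 'b': matches stack top 'b' => pop. Stack: adcbc
Final stack: "adcbc" (length 5)

5


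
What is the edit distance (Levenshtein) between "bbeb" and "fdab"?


Computing edit distance: "bbeb" -> "fdab"
DP table:
           f    d    a    b
      0    1    2    3    4
  b   1    1    2    3    3
  b   2    2    2    3    3
  e   3    3    3    3    4
  b   4    4    4    4    3
Edit distance = dp[4][4] = 3

3


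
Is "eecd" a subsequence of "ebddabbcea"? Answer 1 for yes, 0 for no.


Check if "eecd" is a subsequence of "ebddabbcea"
Greedy scan:
  Position 0 ('e'): matches sub[0] = 'e'
  Position 1 ('b'): no match needed
  Position 2 ('d'): no match needed
  Position 3 ('d'): no match needed
  Position 4 ('a'): no match needed
  Position 5 ('b'): no match needed
  Position 6 ('b'): no match needed
  Position 7 ('c'): no match needed
  Position 8 ('e'): matches sub[1] = 'e'
  Position 9 ('a'): no match needed
Only matched 2/4 characters => not a subsequence

0


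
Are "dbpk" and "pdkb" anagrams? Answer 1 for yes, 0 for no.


Strings: "dbpk", "pdkb"
Sorted first:  bdkp
Sorted second: bdkp
Sorted forms match => anagrams

1


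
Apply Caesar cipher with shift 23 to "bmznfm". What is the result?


Caesar cipher: shift "bmznfm" by 23
  'b' (pos 1) + 23 = pos 24 = 'y'
  'm' (pos 12) + 23 = pos 9 = 'j'
  'z' (pos 25) + 23 = pos 22 = 'w'
  'n' (pos 13) + 23 = pos 10 = 'k'
  'f' (pos 5) + 23 = pos 2 = 'c'
  'm' (pos 12) + 23 = pos 9 = 'j'
Result: yjwkcj

yjwkcj


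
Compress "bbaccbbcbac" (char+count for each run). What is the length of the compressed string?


Input: bbaccbbcbac
Runs:
  'b' x 2 => "b2"
  'a' x 1 => "a1"
  'c' x 2 => "c2"
  'b' x 2 => "b2"
  'c' x 1 => "c1"
  'b' x 1 => "b1"
  'a' x 1 => "a1"
  'c' x 1 => "c1"
Compressed: "b2a1c2b2c1b1a1c1"
Compressed length: 16

16


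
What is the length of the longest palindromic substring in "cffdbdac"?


Input: "cffdbdac"
Checking substrings for palindromes:
  [3:6] "dbd" (len 3) => palindrome
  [1:3] "ff" (len 2) => palindrome
Longest palindromic substring: "dbd" with length 3

3


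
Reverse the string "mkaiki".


Input: mkaiki
Reading characters right to left:
  Position 5: 'i'
  Position 4: 'k'
  Position 3: 'i'
  Position 2: 'a'
  Position 1: 'k'
  Position 0: 'm'
Reversed: ikiakm

ikiakm


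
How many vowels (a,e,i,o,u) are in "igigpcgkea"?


Input: igigpcgkea
Checking each character:
  'i' at position 0: vowel (running total: 1)
  'g' at position 1: consonant
  'i' at position 2: vowel (running total: 2)
  'g' at position 3: consonant
  'p' at position 4: consonant
  'c' at position 5: consonant
  'g' at position 6: consonant
  'k' at position 7: consonant
  'e' at position 8: vowel (running total: 3)
  'a' at position 9: vowel (running total: 4)
Total vowels: 4

4


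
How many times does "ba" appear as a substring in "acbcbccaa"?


Searching for "ba" in "acbcbccaa"
Scanning each position:
  Position 0: "ac" => no
  Position 1: "cb" => no
  Position 2: "bc" => no
  Position 3: "cb" => no
  Position 4: "bc" => no
  Position 5: "cc" => no
  Position 6: "ca" => no
  Position 7: "aa" => no
Total occurrences: 0

0


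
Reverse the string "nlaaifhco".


Input: nlaaifhco
Reading characters right to left:
  Position 8: 'o'
  Position 7: 'c'
  Position 6: 'h'
  Position 5: 'f'
  Position 4: 'i'
  Position 3: 'a'
  Position 2: 'a'
  Position 1: 'l'
  Position 0: 'n'
Reversed: ochfiaaln

ochfiaaln


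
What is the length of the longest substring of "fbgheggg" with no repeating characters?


Input: "fbgheggg"
Sliding window (track last position of each char):
  Position 0 ('f'): window [0,0] length 1 -- new best
  Position 1 ('b'): window [0,1] length 2 -- new best
  Position 2 ('g'): window [0,2] length 3 -- new best
  Position 3 ('h'): window [0,3] length 4 -- new best
  Position 4 ('e'): window [0,4] length 5 -- new best
  Position 5 ('g'): repeat (last at 2), move window start to 3
  Position 5 ('g'): window [3,5] length 3
  Position 6 ('g'): repeat (last at 5), move window start to 6
  Position 6 ('g'): window [6,6] length 1
  Position 7 ('g'): repeat (last at 6), move window start to 7
  Position 7 ('g'): window [7,7] length 1
Longest substring with no repeats: "fbghe" with length 5

5


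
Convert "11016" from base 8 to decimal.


Input: "11016" in base 8
Positional expansion:
  Digit '1' (value 1) x 8^4 = 4096
  Digit '1' (value 1) x 8^3 = 512
  Digit '0' (value 0) x 8^2 = 0
  Digit '1' (value 1) x 8^1 = 8
  Digit '6' (value 6) x 8^0 = 6
Sum = 4622

4622


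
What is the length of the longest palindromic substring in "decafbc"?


Input: "decafbc"
Checking substrings for palindromes:
  No multi-char palindromic substrings found
Longest palindromic substring: "d" with length 1

1


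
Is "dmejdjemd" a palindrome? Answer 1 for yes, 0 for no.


Input: dmejdjemd
Reversed: dmejdjemd
  Compare pos 0 ('d') with pos 8 ('d'): match
  Compare pos 1 ('m') with pos 7 ('m'): match
  Compare pos 2 ('e') with pos 6 ('e'): match
  Compare pos 3 ('j') with pos 5 ('j'): match
Result: palindrome

1


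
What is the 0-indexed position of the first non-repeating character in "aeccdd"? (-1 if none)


Input: aeccdd
Character frequencies:
  'a': 1
  'c': 2
  'd': 2
  'e': 1
Scanning left to right for freq == 1:
  Position 0 ('a'): unique! => answer = 0

0


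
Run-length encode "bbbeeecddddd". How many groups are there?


Input: bbbeeecddddd
Scanning for consecutive runs:
  Group 1: 'b' x 3 (positions 0-2)
  Group 2: 'e' x 3 (positions 3-5)
  Group 3: 'c' x 1 (positions 6-6)
  Group 4: 'd' x 5 (positions 7-11)
Total groups: 4

4


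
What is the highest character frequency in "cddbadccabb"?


Input: cddbadccabb
Character counts:
  'a': 2
  'b': 3
  'c': 3
  'd': 3
Maximum frequency: 3

3


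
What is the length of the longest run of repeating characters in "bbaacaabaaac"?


Input: "bbaacaabaaac"
Scanning for longest run:
  Position 1 ('b'): continues run of 'b', length=2
  Position 2 ('a'): new char, reset run to 1
  Position 3 ('a'): continues run of 'a', length=2
  Position 4 ('c'): new char, reset run to 1
  Position 5 ('a'): new char, reset run to 1
  Position 6 ('a'): continues run of 'a', length=2
  Position 7 ('b'): new char, reset run to 1
  Position 8 ('a'): new char, reset run to 1
  Position 9 ('a'): continues run of 'a', length=2
  Position 10 ('a'): continues run of 'a', length=3
  Position 11 ('c'): new char, reset run to 1
Longest run: 'a' with length 3

3


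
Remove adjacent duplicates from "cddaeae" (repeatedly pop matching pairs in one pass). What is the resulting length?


Input: cddaeae
Stack-based adjacent duplicate removal:
  Read 'c': push. Stack: c
  Read 'd': push. Stack: cd
  Read 'd': matches stack top 'd' => pop. Stack: c
  Read 'a': push. Stack: ca
  Read 'e': push. Stack: cae
  Read 'a': push. Stack: caea
  Read 'e': push. Stack: caeae
Final stack: "caeae" (length 5)

5


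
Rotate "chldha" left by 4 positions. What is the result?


Input: "chldha", rotate left by 4
First 4 characters: "chld"
Remaining characters: "ha"
Concatenate remaining + first: "ha" + "chld" = "hachld"

hachld


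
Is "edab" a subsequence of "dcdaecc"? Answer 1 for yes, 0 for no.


Check if "edab" is a subsequence of "dcdaecc"
Greedy scan:
  Position 0 ('d'): no match needed
  Position 1 ('c'): no match needed
  Position 2 ('d'): no match needed
  Position 3 ('a'): no match needed
  Position 4 ('e'): matches sub[0] = 'e'
  Position 5 ('c'): no match needed
  Position 6 ('c'): no match needed
Only matched 1/4 characters => not a subsequence

0


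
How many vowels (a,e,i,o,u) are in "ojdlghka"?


Input: ojdlghka
Checking each character:
  'o' at position 0: vowel (running total: 1)
  'j' at position 1: consonant
  'd' at position 2: consonant
  'l' at position 3: consonant
  'g' at position 4: consonant
  'h' at position 5: consonant
  'k' at position 6: consonant
  'a' at position 7: vowel (running total: 2)
Total vowels: 2

2


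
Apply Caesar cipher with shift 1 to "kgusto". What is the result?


Caesar cipher: shift "kgusto" by 1
  'k' (pos 10) + 1 = pos 11 = 'l'
  'g' (pos 6) + 1 = pos 7 = 'h'
  'u' (pos 20) + 1 = pos 21 = 'v'
  's' (pos 18) + 1 = pos 19 = 't'
  't' (pos 19) + 1 = pos 20 = 'u'
  'o' (pos 14) + 1 = pos 15 = 'p'
Result: lhvtup

lhvtup


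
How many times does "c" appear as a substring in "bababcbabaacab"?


Searching for "c" in "bababcbabaacab"
Scanning each position:
  Position 0: "b" => no
  Position 1: "a" => no
  Position 2: "b" => no
  Position 3: "a" => no
  Position 4: "b" => no
  Position 5: "c" => MATCH
  Position 6: "b" => no
  Position 7: "a" => no
  Position 8: "b" => no
  Position 9: "a" => no
  Position 10: "a" => no
  Position 11: "c" => MATCH
  Position 12: "a" => no
  Position 13: "b" => no
Total occurrences: 2

2


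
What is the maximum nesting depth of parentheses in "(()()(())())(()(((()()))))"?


Input: "(()()(())())(()(((()()))))"
Tracking depth:
  Position 0 '(': depth becomes 1
  Position 1 '(': depth becomes 2
  Position 2 ')': depth becomes 1
  Position 3 '(': depth becomes 2
  Position 4 ')': depth becomes 1
  Position 5 '(': depth becomes 2
  Position 6 '(': depth becomes 3
  Position 7 ')': depth becomes 2
  Position 8 ')': depth becomes 1
  Position 9 '(': depth becomes 2
  Position 10 ')': depth becomes 1
  Position 11 ')': depth becomes 0
  Position 12 '(': depth becomes 1
  Position 13 '(': depth becomes 2
  Position 14 ')': depth becomes 1
  Position 15 '(': depth becomes 2
  Position 16 '(': depth becomes 3
  Position 17 '(': depth becomes 4
  Position 18 '(': depth becomes 5
  Position 19 ')': depth becomes 4
  Position 20 '(': depth becomes 5
  Position 21 ')': depth becomes 4
  Position 22 ')': depth becomes 3
  Position 23 ')': depth becomes 2
  Position 24 ')': depth becomes 1
  Position 25 ')': depth becomes 0
Maximum depth reached: 5

5


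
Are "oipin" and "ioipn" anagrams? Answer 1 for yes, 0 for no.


Strings: "oipin", "ioipn"
Sorted first:  iinop
Sorted second: iinop
Sorted forms match => anagrams

1


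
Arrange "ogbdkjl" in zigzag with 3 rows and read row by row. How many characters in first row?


Zigzag "ogbdkjl" into 3 rows:
Placing characters:
  'o' => row 0
  'g' => row 1
  'b' => row 2
  'd' => row 1
  'k' => row 0
  'j' => row 1
  'l' => row 2
Rows:
  Row 0: "ok"
  Row 1: "gdj"
  Row 2: "bl"
First row length: 2

2


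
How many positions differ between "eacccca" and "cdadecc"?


Comparing "eacccca" and "cdadecc" position by position:
  Position 0: 'e' vs 'c' => DIFFER
  Position 1: 'a' vs 'd' => DIFFER
  Position 2: 'c' vs 'a' => DIFFER
  Position 3: 'c' vs 'd' => DIFFER
  Position 4: 'c' vs 'e' => DIFFER
  Position 5: 'c' vs 'c' => same
  Position 6: 'a' vs 'c' => DIFFER
Positions that differ: 6

6


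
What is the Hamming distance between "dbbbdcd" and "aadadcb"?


Comparing "dbbbdcd" and "aadadcb" position by position:
  Position 0: 'd' vs 'a' => differ
  Position 1: 'b' vs 'a' => differ
  Position 2: 'b' vs 'd' => differ
  Position 3: 'b' vs 'a' => differ
  Position 4: 'd' vs 'd' => same
  Position 5: 'c' vs 'c' => same
  Position 6: 'd' vs 'b' => differ
Total differences (Hamming distance): 5

5


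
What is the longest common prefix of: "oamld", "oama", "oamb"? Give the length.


Words: oamld, oama, oamb
  Position 0: all 'o' => match
  Position 1: all 'a' => match
  Position 2: all 'm' => match
  Position 3: ('l', 'a', 'b') => mismatch, stop
LCP = "oam" (length 3)

3


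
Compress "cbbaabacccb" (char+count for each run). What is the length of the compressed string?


Input: cbbaabacccb
Runs:
  'c' x 1 => "c1"
  'b' x 2 => "b2"
  'a' x 2 => "a2"
  'b' x 1 => "b1"
  'a' x 1 => "a1"
  'c' x 3 => "c3"
  'b' x 1 => "b1"
Compressed: "c1b2a2b1a1c3b1"
Compressed length: 14

14


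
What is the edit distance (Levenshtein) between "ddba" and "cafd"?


Computing edit distance: "ddba" -> "cafd"
DP table:
           c    a    f    d
      0    1    2    3    4
  d   1    1    2    3    3
  d   2    2    2    3    3
  b   3    3    3    3    4
  a   4    4    3    4    4
Edit distance = dp[4][4] = 4

4


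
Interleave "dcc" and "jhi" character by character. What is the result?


Interleaving "dcc" and "jhi":
  Position 0: 'd' from first, 'j' from second => "dj"
  Position 1: 'c' from first, 'h' from second => "ch"
  Position 2: 'c' from first, 'i' from second => "ci"
Result: djchci

djchci


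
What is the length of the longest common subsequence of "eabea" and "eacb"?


LCS of "eabea" and "eacb"
DP table:
           e    a    c    b
      0    0    0    0    0
  e   0    1    1    1    1
  a   0    1    2    2    2
  b   0    1    2    2    3
  e   0    1    2    2    3
  a   0    1    2    2    3
LCS length = dp[5][4] = 3

3


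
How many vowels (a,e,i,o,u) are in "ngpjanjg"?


Input: ngpjanjg
Checking each character:
  'n' at position 0: consonant
  'g' at position 1: consonant
  'p' at position 2: consonant
  'j' at position 3: consonant
  'a' at position 4: vowel (running total: 1)
  'n' at position 5: consonant
  'j' at position 6: consonant
  'g' at position 7: consonant
Total vowels: 1

1


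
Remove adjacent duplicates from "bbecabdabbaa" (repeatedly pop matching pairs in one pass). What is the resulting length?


Input: bbecabdabbaa
Stack-based adjacent duplicate removal:
  Read 'b': push. Stack: b
  Read 'b': matches stack top 'b' => pop. Stack: (empty)
  Read 'e': push. Stack: e
  Read 'c': push. Stack: ec
  Read 'a': push. Stack: eca
  Read 'b': push. Stack: ecab
  Read 'd': push. Stack: ecabd
  Read 'a': push. Stack: ecabda
  Read 'b': push. Stack: ecabdab
  Read 'b': matches stack top 'b' => pop. Stack: ecabda
  Read 'a': matches stack top 'a' => pop. Stack: ecabd
  Read 'a': push. Stack: ecabda
Final stack: "ecabda" (length 6)

6


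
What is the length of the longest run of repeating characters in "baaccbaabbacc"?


Input: "baaccbaabbacc"
Scanning for longest run:
  Position 1 ('a'): new char, reset run to 1
  Position 2 ('a'): continues run of 'a', length=2
  Position 3 ('c'): new char, reset run to 1
  Position 4 ('c'): continues run of 'c', length=2
  Position 5 ('b'): new char, reset run to 1
  Position 6 ('a'): new char, reset run to 1
  Position 7 ('a'): continues run of 'a', length=2
  Position 8 ('b'): new char, reset run to 1
  Position 9 ('b'): continues run of 'b', length=2
  Position 10 ('a'): new char, reset run to 1
  Position 11 ('c'): new char, reset run to 1
  Position 12 ('c'): continues run of 'c', length=2
Longest run: 'a' with length 2

2


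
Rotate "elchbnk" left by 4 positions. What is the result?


Input: "elchbnk", rotate left by 4
First 4 characters: "elch"
Remaining characters: "bnk"
Concatenate remaining + first: "bnk" + "elch" = "bnkelch"

bnkelch


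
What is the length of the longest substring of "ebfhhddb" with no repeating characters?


Input: "ebfhhddb"
Sliding window (track last position of each char):
  Position 0 ('e'): window [0,0] length 1 -- new best
  Position 1 ('b'): window [0,1] length 2 -- new best
  Position 2 ('f'): window [0,2] length 3 -- new best
  Position 3 ('h'): window [0,3] length 4 -- new best
  Position 4 ('h'): repeat (last at 3), move window start to 4
  Position 4 ('h'): window [4,4] length 1
  Position 5 ('d'): window [4,5] length 2
  Position 6 ('d'): repeat (last at 5), move window start to 6
  Position 6 ('d'): window [6,6] length 1
  Position 7 ('b'): window [6,7] length 2
Longest substring with no repeats: "ebfh" with length 4

4


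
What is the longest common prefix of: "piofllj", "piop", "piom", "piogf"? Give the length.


Words: piofllj, piop, piom, piogf
  Position 0: all 'p' => match
  Position 1: all 'i' => match
  Position 2: all 'o' => match
  Position 3: ('f', 'p', 'm', 'g') => mismatch, stop
LCP = "pio" (length 3)

3


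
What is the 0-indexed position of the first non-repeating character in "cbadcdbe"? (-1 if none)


Input: cbadcdbe
Character frequencies:
  'a': 1
  'b': 2
  'c': 2
  'd': 2
  'e': 1
Scanning left to right for freq == 1:
  Position 0 ('c'): freq=2, skip
  Position 1 ('b'): freq=2, skip
  Position 2 ('a'): unique! => answer = 2

2


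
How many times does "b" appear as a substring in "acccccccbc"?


Searching for "b" in "acccccccbc"
Scanning each position:
  Position 0: "a" => no
  Position 1: "c" => no
  Position 2: "c" => no
  Position 3: "c" => no
  Position 4: "c" => no
  Position 5: "c" => no
  Position 6: "c" => no
  Position 7: "c" => no
  Position 8: "b" => MATCH
  Position 9: "c" => no
Total occurrences: 1

1


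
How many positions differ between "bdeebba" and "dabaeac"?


Comparing "bdeebba" and "dabaeac" position by position:
  Position 0: 'b' vs 'd' => DIFFER
  Position 1: 'd' vs 'a' => DIFFER
  Position 2: 'e' vs 'b' => DIFFER
  Position 3: 'e' vs 'a' => DIFFER
  Position 4: 'b' vs 'e' => DIFFER
  Position 5: 'b' vs 'a' => DIFFER
  Position 6: 'a' vs 'c' => DIFFER
Positions that differ: 7

7


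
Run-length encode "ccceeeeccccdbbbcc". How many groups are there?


Input: ccceeeeccccdbbbcc
Scanning for consecutive runs:
  Group 1: 'c' x 3 (positions 0-2)
  Group 2: 'e' x 4 (positions 3-6)
  Group 3: 'c' x 4 (positions 7-10)
  Group 4: 'd' x 1 (positions 11-11)
  Group 5: 'b' x 3 (positions 12-14)
  Group 6: 'c' x 2 (positions 15-16)
Total groups: 6

6


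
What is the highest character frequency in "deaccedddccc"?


Input: deaccedddccc
Character counts:
  'a': 1
  'c': 5
  'd': 4
  'e': 2
Maximum frequency: 5

5


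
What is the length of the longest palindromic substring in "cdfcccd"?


Input: "cdfcccd"
Checking substrings for palindromes:
  [3:6] "ccc" (len 3) => palindrome
  [3:5] "cc" (len 2) => palindrome
  [4:6] "cc" (len 2) => palindrome
Longest palindromic substring: "ccc" with length 3

3


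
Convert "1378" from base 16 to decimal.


Input: "1378" in base 16
Positional expansion:
  Digit '1' (value 1) x 16^3 = 4096
  Digit '3' (value 3) x 16^2 = 768
  Digit '7' (value 7) x 16^1 = 112
  Digit '8' (value 8) x 16^0 = 8
Sum = 4984

4984


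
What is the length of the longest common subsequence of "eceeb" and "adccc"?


LCS of "eceeb" and "adccc"
DP table:
           a    d    c    c    c
      0    0    0    0    0    0
  e   0    0    0    0    0    0
  c   0    0    0    1    1    1
  e   0    0    0    1    1    1
  e   0    0    0    1    1    1
  b   0    0    0    1    1    1
LCS length = dp[5][5] = 1

1


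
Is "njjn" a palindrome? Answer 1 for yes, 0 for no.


Input: njjn
Reversed: njjn
  Compare pos 0 ('n') with pos 3 ('n'): match
  Compare pos 1 ('j') with pos 2 ('j'): match
Result: palindrome

1


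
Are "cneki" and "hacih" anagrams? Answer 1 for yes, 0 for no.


Strings: "cneki", "hacih"
Sorted first:  ceikn
Sorted second: achhi
Differ at position 0: 'c' vs 'a' => not anagrams

0


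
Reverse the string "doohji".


Input: doohji
Reading characters right to left:
  Position 5: 'i'
  Position 4: 'j'
  Position 3: 'h'
  Position 2: 'o'
  Position 1: 'o'
  Position 0: 'd'
Reversed: ijhood

ijhood


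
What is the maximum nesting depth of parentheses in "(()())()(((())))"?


Input: "(()())()(((())))"
Tracking depth:
  Position 0 '(': depth becomes 1
  Position 1 '(': depth becomes 2
  Position 2 ')': depth becomes 1
  Position 3 '(': depth becomes 2
  Position 4 ')': depth becomes 1
  Position 5 ')': depth becomes 0
  Position 6 '(': depth becomes 1
  Position 7 ')': depth becomes 0
  Position 8 '(': depth becomes 1
  Position 9 '(': depth becomes 2
  Position 10 '(': depth becomes 3
  Position 11 '(': depth becomes 4
  Position 12 ')': depth becomes 3
  Position 13 ')': depth becomes 2
  Position 14 ')': depth becomes 1
  Position 15 ')': depth becomes 0
Maximum depth reached: 4

4


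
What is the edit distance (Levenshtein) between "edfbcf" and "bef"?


Computing edit distance: "edfbcf" -> "bef"
DP table:
           b    e    f
      0    1    2    3
  e   1    1    1    2
  d   2    2    2    2
  f   3    3    3    2
  b   4    3    4    3
  c   5    4    4    4
  f   6    5    5    4
Edit distance = dp[6][3] = 4

4
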